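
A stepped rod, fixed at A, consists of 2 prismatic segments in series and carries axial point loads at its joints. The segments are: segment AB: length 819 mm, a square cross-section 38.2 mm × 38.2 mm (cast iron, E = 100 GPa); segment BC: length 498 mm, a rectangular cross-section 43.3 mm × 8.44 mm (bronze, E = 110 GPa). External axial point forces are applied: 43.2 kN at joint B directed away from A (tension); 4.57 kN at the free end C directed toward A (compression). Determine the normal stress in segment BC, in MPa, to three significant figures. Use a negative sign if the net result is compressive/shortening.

-12.5 MPa

Internal axial forces (sectioning from the free end, tension +): N_BC = -4.57 kN, N_AB = 38.63 kN.
A_BC = 365.5 mm².
σ_BC = N_BC/A_BC = -4570/365.5 = -12.51 MPa.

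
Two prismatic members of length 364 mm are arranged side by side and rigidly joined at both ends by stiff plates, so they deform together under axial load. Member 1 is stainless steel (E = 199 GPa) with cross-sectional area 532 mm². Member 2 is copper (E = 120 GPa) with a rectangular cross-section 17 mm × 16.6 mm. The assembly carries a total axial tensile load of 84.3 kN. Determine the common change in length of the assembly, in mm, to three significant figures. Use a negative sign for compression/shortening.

0.220 mm

A_2 = 282.2 mm².
Equal strain + equilibrium ⇒ each member carries load in proportion to AE: A₁E₁ = 105900000 N, A₂E₂ = 33860000 N, ΣAE = 139700000 N.
δ = PL/ΣAE = 84300·364/139700000 = 0.2196 mm.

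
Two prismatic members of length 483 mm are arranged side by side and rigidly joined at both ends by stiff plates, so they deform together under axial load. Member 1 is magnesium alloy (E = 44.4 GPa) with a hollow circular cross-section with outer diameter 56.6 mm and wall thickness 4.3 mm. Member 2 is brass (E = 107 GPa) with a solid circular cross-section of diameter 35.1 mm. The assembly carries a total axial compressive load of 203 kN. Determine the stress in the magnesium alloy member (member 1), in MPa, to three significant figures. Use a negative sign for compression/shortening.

-66.8 MPa

A_1 = 706.5 mm².
A_2 = 967.6 mm².
Equal strain + equilibrium ⇒ each member carries load in proportion to AE: A₁E₁ = 31370000 N, A₂E₂ = 103500000 N, ΣAE = 134900000 N.
σ₁ = P·E₁/ΣAE = -203000·44400/134900000 = -66.81 MPa.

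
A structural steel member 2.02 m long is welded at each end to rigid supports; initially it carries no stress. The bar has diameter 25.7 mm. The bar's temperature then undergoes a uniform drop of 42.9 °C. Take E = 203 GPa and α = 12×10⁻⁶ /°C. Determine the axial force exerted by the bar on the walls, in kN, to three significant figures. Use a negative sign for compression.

54.2 kN

Free thermal expansion αLΔT = 12e-6 · 2020 · -42.9 = -1.04 mm.
The walls impose strain ε = −(-1.04)/2020 = 5.1480e-04; σ = Eε = 203000 · 5.1480e-04 = 104.5 MPa.
Wall reaction R = σ·A = 104.5·518.7 = 54210 N = 54.21 kN.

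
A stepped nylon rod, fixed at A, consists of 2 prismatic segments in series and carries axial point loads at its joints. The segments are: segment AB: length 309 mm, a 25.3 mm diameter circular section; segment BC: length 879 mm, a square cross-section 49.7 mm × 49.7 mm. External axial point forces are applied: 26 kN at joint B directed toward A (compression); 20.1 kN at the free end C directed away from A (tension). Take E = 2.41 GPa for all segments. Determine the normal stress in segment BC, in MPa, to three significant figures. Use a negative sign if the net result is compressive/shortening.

Internal axial forces (sectioning from the free end, tension +): N_BC = 20.1 kN, N_AB = -5.9 kN.
A_BC = 2470 mm².
σ_BC = N_BC/A_BC = 20100/2470 = 8.137 MPa.

8.14 MPa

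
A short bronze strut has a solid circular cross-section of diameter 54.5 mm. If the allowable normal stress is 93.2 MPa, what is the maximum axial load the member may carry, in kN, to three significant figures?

A = 2333 mm².
P_max = σ_allow · A = 93.2 · 2333 = 217400 N = 217.4 kN.

217 kN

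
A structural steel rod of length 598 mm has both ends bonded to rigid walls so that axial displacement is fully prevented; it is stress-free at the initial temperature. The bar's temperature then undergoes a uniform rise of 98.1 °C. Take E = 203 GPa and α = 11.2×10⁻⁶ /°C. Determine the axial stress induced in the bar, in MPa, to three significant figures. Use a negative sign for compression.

-223 MPa

Free thermal expansion αLΔT = 11.2e-6 · 598 · 98.1 = 0.657 mm.
The walls impose strain ε = −(0.657)/598 = -1.0987e-03; σ = Eε = 203000 · -1.0987e-03 = -223 MPa.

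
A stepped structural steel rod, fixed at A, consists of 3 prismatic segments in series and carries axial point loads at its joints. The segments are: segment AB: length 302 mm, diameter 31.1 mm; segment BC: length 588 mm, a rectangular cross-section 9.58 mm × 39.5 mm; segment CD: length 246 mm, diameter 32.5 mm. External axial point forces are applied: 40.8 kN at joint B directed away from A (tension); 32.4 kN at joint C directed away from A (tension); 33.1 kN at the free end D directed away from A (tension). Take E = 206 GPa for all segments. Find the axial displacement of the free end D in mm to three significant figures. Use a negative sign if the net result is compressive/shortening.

Internal axial forces (sectioning from the free end, tension +): N_CD = 33.1 kN, N_BC = 65.5 kN, N_AB = 106.3 kN.
A_AB = 759.6 mm².
A_BC = 378.4 mm².
A_CD = 829.6 mm².
δ_AB = 106300·302/(759.6·206000) = 0.2051 mm
δ_BC = 65500·588/(378.4·206000) = 0.4941 mm
δ_CD = 33100·246/(829.6·206000) = 0.04765 mm
δ = Σδ_i = 0.7469 mm.

0.747 mm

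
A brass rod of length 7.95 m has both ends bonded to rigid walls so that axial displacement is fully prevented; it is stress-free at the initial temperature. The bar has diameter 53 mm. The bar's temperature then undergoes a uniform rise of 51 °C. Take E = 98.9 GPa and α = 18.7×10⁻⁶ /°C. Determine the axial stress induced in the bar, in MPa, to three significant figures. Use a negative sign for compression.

Free thermal expansion αLΔT = 18.7e-6 · 7950 · 51 = 7.582 mm.
The walls impose strain ε = −(7.582)/7950 = -9.5370e-04; σ = Eε = 98900 · -9.5370e-04 = -94.32 MPa.

-94.3 MPa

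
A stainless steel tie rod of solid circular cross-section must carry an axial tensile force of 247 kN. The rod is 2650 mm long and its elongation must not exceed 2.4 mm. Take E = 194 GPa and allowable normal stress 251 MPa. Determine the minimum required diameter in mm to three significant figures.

Required area A ≥ P/σ_allow = 247000/251 = 984.1 mm².
For a solid circular section, d ≥ √(4A/π) = 35.4 mm.
Elongation limit: A ≥ PL/(Eδ_allow) = 247000·2650/(194000·2.4) = 1406 mm² ⇒ d ≥ 42.31 mm.
The elongation limit governs.

42.3 mm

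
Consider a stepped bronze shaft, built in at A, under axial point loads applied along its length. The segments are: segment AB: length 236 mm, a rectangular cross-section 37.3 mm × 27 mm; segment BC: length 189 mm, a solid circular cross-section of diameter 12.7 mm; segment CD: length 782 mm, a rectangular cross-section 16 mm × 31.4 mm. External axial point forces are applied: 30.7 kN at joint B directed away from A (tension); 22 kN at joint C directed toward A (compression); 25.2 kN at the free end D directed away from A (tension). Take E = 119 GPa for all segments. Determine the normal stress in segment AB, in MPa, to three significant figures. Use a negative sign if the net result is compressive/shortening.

Internal axial forces (sectioning from the free end, tension +): N_CD = 25.2 kN, N_BC = 3.2 kN, N_AB = 33.9 kN.
A_AB = 1007 mm².
σ_AB = N_AB/A_AB = 33900/1007 = 33.66 MPa.

33.7 MPa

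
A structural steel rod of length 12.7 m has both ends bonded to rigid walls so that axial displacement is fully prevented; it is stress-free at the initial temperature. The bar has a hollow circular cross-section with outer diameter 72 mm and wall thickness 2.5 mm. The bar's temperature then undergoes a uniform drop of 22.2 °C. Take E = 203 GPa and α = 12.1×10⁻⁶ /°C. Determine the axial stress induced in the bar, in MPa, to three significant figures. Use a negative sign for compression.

Free thermal expansion αLΔT = 12.1e-6 · 12700 · -22.2 = -3.411 mm.
The walls impose strain ε = −(-3.411)/12700 = 2.6862e-04; σ = Eε = 203000 · 2.6862e-04 = 54.53 MPa.

54.5 MPa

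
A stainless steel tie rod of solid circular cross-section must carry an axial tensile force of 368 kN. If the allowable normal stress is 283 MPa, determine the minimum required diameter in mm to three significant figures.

40.7 mm

Required area A ≥ P/σ_allow = 368000/283 = 1300 mm².
For a solid circular section, d ≥ √(4A/π) = 40.69 mm.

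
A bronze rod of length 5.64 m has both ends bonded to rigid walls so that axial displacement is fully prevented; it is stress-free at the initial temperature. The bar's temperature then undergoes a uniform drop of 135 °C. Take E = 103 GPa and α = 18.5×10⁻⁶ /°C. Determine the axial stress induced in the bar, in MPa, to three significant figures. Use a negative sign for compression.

257 MPa

Free thermal expansion αLΔT = 18.5e-6 · 5640 · -135 = -14.09 mm.
The walls impose strain ε = −(-14.09)/5640 = 2.4975e-03; σ = Eε = 103000 · 2.4975e-03 = 257.2 MPa.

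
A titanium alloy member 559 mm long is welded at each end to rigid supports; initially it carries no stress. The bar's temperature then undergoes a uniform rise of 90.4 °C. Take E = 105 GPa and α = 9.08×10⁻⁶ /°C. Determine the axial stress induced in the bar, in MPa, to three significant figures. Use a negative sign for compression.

Free thermal expansion αLΔT = 9.08e-6 · 559 · 90.4 = 0.4588 mm.
The walls impose strain ε = −(0.4588)/559 = -8.2083e-04; σ = Eε = 105000 · -8.2083e-04 = -86.19 MPa.

-86.2 MPa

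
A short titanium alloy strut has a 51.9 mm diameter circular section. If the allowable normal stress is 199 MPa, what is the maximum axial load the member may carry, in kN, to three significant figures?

421 kN

A = 2116 mm².
P_max = σ_allow · A = 199 · 2116 = 421000 N = 421 kN.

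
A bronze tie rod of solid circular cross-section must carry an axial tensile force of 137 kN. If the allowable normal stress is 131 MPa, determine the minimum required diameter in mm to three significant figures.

36.5 mm

Required area A ≥ P/σ_allow = 137000/131 = 1046 mm².
For a solid circular section, d ≥ √(4A/π) = 36.49 mm.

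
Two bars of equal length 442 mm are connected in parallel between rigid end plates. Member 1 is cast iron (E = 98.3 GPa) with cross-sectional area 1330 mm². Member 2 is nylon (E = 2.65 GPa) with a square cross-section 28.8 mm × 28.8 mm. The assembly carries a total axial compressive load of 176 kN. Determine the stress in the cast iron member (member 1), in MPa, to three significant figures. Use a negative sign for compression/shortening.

A_2 = 829.4 mm².
Equal strain + equilibrium ⇒ each member carries load in proportion to AE: A₁E₁ = 130700000 N, A₂E₂ = 2198000 N, ΣAE = 132900000 N.
σ₁ = P·E₁/ΣAE = -176000·98300/132900000 = -130.1 MPa.

-130 MPa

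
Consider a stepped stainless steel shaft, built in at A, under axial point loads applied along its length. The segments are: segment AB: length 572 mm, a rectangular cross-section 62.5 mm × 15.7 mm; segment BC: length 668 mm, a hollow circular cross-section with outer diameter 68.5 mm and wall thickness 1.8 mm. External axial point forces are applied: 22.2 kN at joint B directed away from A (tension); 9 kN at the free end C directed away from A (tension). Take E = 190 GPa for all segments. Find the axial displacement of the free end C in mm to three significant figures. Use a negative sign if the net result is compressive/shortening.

0.180 mm

Internal axial forces (sectioning from the free end, tension +): N_BC = 9 kN, N_AB = 31.2 kN.
A_AB = 981.2 mm².
A_BC = 377.2 mm².
δ_AB = 31200·572/(981.2·190000) = 0.09572 mm
δ_BC = 9000·668/(377.2·190000) = 0.08389 mm
δ = Σδ_i = 0.1796 mm.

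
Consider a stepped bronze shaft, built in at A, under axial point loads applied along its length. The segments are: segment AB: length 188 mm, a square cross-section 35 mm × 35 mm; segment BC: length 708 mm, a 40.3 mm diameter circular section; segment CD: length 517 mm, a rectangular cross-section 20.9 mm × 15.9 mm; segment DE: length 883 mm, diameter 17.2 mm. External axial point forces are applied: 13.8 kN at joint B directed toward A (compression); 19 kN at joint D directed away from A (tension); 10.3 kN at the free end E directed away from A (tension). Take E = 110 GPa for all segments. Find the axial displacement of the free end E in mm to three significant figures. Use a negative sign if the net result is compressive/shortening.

0.940 mm

Internal axial forces (sectioning from the free end, tension +): N_DE = 10.3 kN, N_CD = 29.3 kN, N_BC = 29.3 kN, N_AB = 15.5 kN.
A_AB = 1225 mm².
A_BC = 1276 mm².
A_CD = 332.3 mm².
A_DE = 232.4 mm².
δ_AB = 15500·188/(1225·110000) = 0.02163 mm
δ_BC = 29300·708/(1276·110000) = 0.1478 mm
δ_CD = 29300·517/(332.3·110000) = 0.4144 mm
δ_DE = 10300·883/(232.4·110000) = 0.3558 mm
δ = Σδ_i = 0.9397 mm.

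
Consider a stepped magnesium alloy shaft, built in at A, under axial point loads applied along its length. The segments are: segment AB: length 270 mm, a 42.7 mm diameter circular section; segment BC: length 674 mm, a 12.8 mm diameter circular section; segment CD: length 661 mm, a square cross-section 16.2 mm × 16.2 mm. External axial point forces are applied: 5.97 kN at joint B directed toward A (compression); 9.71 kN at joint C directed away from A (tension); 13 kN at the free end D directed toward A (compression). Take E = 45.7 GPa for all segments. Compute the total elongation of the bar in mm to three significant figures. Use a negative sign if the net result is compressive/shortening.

-1.13 mm

Internal axial forces (sectioning from the free end, tension +): N_CD = -13 kN, N_BC = -3.29 kN, N_AB = -9.26 kN.
A_AB = 1432 mm².
A_BC = 128.7 mm².
A_CD = 262.4 mm².
δ_AB = -9260·270/(1432·45700) = -0.0382 mm
δ_BC = -3290·674/(128.7·45700) = -0.3771 mm
δ_CD = -13000·661/(262.4·45700) = -0.7165 mm
δ = Σδ_i = -1.132 mm.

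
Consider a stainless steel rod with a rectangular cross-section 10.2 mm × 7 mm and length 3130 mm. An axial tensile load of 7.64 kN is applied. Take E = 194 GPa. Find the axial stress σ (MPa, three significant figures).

107 MPa

A = 71.4 mm².
σ = N/A = 7640/71.4 = 107 MPa.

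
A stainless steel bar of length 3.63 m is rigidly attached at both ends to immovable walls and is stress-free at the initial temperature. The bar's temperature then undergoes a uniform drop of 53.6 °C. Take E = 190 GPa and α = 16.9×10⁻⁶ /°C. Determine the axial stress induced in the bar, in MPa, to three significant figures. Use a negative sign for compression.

172 MPa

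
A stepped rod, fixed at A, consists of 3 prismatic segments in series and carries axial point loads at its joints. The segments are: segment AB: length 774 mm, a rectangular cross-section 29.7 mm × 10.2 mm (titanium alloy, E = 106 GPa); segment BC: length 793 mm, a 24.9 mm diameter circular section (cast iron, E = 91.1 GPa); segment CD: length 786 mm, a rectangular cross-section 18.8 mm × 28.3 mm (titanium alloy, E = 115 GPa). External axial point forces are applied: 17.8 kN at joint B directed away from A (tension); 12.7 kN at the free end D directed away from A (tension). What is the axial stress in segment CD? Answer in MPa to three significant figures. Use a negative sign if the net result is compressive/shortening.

23.9 MPa

Internal axial forces (sectioning from the free end, tension +): N_CD = 12.7 kN, N_BC = 12.7 kN, N_AB = 30.5 kN.
A_CD = 532 mm².
σ_CD = N_CD/A_CD = 12700/532 = 23.87 MPa.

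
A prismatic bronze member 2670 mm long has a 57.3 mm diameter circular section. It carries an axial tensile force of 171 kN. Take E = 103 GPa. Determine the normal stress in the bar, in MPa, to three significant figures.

66.3 MPa

A = 2579 mm².
σ = N/A = 171000/2579 = 66.31 MPa.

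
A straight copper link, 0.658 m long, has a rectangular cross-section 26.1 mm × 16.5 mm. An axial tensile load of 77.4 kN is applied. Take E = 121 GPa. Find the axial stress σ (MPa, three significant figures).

180 MPa

A = 430.7 mm².
σ = N/A = 77400/430.7 = 179.7 MPa.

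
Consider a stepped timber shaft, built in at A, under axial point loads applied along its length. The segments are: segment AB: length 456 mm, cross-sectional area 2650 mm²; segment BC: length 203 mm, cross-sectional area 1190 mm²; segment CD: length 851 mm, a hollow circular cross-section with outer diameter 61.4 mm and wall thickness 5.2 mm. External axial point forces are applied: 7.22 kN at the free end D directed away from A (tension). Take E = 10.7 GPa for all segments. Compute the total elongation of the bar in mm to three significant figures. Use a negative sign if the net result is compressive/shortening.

Internal axial forces (sectioning from the free end, tension +): N_CD = 7.22 kN, N_BC = 7.22 kN, N_AB = 7.22 kN.
A_CD = 918.1 mm².
δ_AB = 7220·456/(2650·10700) = 0.1161 mm
δ_BC = 7220·203/(1190·10700) = 0.1151 mm
δ_CD = 7220·851/(918.1·10700) = 0.6255 mm
δ = Σδ_i = 0.8567 mm.

0.857 mm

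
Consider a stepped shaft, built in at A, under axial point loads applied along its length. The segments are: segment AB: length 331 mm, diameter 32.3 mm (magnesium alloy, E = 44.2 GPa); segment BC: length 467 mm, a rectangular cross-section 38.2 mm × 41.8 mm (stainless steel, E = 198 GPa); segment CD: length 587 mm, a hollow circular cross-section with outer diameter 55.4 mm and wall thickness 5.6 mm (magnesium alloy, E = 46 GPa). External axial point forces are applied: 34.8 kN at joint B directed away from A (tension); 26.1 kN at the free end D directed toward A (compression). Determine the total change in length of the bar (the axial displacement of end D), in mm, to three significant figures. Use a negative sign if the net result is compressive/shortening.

-0.339 mm

Internal axial forces (sectioning from the free end, tension +): N_CD = -26.1 kN, N_BC = -26.1 kN, N_AB = 8.7 kN.
A_AB = 819.4 mm².
A_BC = 1597 mm².
A_CD = 876.1 mm².
δ_AB = 8700·331/(819.4·44200) = 0.07951 mm
δ_BC = -26100·467/(1597·198000) = -0.03855 mm
δ_CD = -26100·587/(876.1·46000) = -0.3801 mm
δ = Σδ_i = -0.3392 mm.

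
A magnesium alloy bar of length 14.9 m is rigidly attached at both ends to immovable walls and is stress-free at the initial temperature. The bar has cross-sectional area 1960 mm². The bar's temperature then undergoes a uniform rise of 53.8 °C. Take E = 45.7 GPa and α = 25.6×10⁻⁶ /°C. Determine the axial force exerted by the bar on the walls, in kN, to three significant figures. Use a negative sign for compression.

Free thermal expansion αLΔT = 25.6e-6 · 14900 · 53.8 = 20.52 mm.
The walls impose strain ε = −(20.52)/14900 = -1.3773e-03; σ = Eε = 45700 · -1.3773e-03 = -62.94 MPa.
Wall reaction R = σ·A = -62.94·1960 = -123400 N = -123.4 kN.

-123 kN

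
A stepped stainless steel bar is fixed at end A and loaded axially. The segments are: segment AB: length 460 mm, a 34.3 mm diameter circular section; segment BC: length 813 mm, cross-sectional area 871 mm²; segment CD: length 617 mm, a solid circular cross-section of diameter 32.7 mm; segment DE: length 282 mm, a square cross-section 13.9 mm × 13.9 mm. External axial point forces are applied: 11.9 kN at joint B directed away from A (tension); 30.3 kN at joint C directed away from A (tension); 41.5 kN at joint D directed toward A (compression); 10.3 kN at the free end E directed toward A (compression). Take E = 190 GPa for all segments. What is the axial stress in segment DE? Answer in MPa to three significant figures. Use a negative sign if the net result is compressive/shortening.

-53.3 MPa

Internal axial forces (sectioning from the free end, tension +): N_DE = -10.3 kN, N_CD = -51.8 kN, N_BC = -21.5 kN, N_AB = -9.6 kN.
A_DE = 193.2 mm².
σ_DE = N_DE/A_DE = -10300/193.2 = -53.31 MPa.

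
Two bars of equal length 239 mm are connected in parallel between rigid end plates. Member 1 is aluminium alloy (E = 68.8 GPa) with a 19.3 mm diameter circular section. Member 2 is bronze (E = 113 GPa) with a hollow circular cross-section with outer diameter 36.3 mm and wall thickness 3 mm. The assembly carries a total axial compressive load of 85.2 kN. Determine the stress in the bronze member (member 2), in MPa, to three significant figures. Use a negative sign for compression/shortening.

A_1 = 292.6 mm².
A_2 = 313.8 mm².
Equal strain + equilibrium ⇒ each member carries load in proportion to AE: A₁E₁ = 20130000 N, A₂E₂ = 35460000 N, ΣAE = 55590000 N.
σ₂ = P·E₂/ΣAE = -85200·113000/55590000 = -173.2 MPa.

-173 MPa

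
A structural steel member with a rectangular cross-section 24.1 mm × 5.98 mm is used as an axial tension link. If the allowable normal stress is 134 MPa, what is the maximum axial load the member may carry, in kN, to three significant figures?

A = 144.1 mm².
P_max = σ_allow · A = 134 · 144.1 = 19310 N = 19.31 kN.

19.3 kN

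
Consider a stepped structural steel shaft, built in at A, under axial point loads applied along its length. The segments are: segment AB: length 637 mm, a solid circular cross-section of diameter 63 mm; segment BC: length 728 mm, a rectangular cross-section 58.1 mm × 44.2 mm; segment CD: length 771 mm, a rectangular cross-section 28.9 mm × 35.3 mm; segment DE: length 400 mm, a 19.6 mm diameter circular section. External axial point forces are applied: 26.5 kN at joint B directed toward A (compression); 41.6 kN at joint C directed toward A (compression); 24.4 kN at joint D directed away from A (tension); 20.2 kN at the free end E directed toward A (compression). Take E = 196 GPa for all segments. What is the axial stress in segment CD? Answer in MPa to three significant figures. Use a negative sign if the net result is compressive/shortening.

4.12 MPa

Internal axial forces (sectioning from the free end, tension +): N_DE = -20.2 kN, N_CD = 4.2 kN, N_BC = -37.4 kN, N_AB = -63.9 kN.
A_CD = 1020 mm².
σ_CD = N_CD/A_CD = 4200/1020 = 4.117 MPa.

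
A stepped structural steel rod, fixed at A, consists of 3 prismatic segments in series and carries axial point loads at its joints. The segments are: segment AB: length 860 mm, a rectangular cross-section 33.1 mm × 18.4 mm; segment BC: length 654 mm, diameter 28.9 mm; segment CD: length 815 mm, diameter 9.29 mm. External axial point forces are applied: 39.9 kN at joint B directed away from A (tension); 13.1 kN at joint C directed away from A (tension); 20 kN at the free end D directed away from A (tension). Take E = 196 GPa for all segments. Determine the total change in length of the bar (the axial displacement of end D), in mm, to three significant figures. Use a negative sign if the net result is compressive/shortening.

Internal axial forces (sectioning from the free end, tension +): N_CD = 20 kN, N_BC = 33.1 kN, N_AB = 73 kN.
A_AB = 609 mm².
A_BC = 656 mm².
A_CD = 67.78 mm².
δ_AB = 73000·860/(609·196000) = 0.5259 mm
δ_BC = 33100·654/(656·196000) = 0.1684 mm
δ_CD = 20000·815/(67.78·196000) = 1.227 mm
δ = Σδ_i = 1.921 mm.

1.92 mm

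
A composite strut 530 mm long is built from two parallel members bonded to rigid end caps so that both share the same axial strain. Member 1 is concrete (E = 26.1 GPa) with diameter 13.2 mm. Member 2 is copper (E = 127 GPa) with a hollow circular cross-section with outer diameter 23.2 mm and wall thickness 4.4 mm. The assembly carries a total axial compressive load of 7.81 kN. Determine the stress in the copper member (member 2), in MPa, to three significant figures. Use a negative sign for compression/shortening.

-27.1 MPa

A_1 = 136.8 mm².
A_2 = 259.9 mm².
Equal strain + equilibrium ⇒ each member carries load in proportion to AE: A₁E₁ = 3572000 N, A₂E₂ = 33000000 N, ΣAE = 36580000 N.
σ₂ = P·E₂/ΣAE = -7810·127000/36580000 = -27.12 MPa.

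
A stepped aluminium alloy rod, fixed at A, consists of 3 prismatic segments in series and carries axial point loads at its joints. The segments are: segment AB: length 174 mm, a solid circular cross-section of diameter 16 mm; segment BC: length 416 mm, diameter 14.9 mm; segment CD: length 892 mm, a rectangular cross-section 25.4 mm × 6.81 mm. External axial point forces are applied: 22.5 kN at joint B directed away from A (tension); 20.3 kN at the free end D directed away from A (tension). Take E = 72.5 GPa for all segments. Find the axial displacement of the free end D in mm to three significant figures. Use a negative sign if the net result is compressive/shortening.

2.62 mm

Internal axial forces (sectioning from the free end, tension +): N_CD = 20.3 kN, N_BC = 20.3 kN, N_AB = 42.8 kN.
A_AB = 201.1 mm².
A_BC = 174.4 mm².
A_CD = 173 mm².
δ_AB = 42800·174/(201.1·72500) = 0.5109 mm
δ_BC = 20300·416/(174.4·72500) = 0.668 mm
δ_CD = 20300·892/(173·72500) = 1.444 mm
δ = Σδ_i = 2.623 mm.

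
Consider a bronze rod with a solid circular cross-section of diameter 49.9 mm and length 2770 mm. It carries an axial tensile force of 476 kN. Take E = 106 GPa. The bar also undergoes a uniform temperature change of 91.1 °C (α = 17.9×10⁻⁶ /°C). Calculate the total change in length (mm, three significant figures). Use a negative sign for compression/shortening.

10.9 mm

A = 1956 mm².
δ_mech = NL/(AE) = 476000·2770/(1956·106000) = 6.36 mm.
δ_thermal = αLΔT = 17.9e-6·2770·91.1 = 4.517 mm.
δ = δ_mech + δ_thermal = 10.88 mm.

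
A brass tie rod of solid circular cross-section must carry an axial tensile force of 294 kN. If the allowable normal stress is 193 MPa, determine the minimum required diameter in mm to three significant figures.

Required area A ≥ P/σ_allow = 294000/193 = 1523 mm².
For a solid circular section, d ≥ √(4A/π) = 44.04 mm.

44.0 mm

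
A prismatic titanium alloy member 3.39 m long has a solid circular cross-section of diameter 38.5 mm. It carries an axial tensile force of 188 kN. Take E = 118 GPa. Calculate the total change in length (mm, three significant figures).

4.64 mm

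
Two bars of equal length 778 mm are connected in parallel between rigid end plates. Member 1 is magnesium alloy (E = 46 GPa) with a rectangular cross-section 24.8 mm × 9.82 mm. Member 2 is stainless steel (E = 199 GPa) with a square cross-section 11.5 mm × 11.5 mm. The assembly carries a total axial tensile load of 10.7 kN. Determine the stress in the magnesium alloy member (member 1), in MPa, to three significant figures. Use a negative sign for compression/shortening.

13.1 MPa

A_1 = 243.5 mm².
A_2 = 132.2 mm².
Equal strain + equilibrium ⇒ each member carries load in proportion to AE: A₁E₁ = 11200000 N, A₂E₂ = 26320000 N, ΣAE = 37520000 N.
σ₁ = P·E₁/ΣAE = 10700·46000/37520000 = 13.12 MPa.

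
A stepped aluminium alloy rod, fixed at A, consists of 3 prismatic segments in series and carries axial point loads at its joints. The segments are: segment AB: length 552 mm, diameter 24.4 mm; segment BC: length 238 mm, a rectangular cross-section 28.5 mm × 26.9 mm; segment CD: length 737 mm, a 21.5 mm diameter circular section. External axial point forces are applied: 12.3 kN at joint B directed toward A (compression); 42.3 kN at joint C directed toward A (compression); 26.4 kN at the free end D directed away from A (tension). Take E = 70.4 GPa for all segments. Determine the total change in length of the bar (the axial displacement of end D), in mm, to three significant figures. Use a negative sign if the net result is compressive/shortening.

0.218 mm

Internal axial forces (sectioning from the free end, tension +): N_CD = 26.4 kN, N_BC = -15.9 kN, N_AB = -28.2 kN.
A_AB = 467.6 mm².
A_BC = 766.6 mm².
A_CD = 363.1 mm².
δ_AB = -28200·552/(467.6·70400) = -0.4729 mm
δ_BC = -15900·238/(766.6·70400) = -0.07011 mm
δ_CD = 26400·737/(363.1·70400) = 0.7613 mm
δ = Σδ_i = 0.2183 mm.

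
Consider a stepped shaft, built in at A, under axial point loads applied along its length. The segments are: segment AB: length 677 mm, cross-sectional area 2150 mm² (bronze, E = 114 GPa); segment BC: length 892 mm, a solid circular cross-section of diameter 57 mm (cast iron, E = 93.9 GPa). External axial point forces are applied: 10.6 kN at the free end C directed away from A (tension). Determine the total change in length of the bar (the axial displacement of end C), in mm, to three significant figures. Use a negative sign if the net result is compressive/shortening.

Internal axial forces (sectioning from the free end, tension +): N_BC = 10.6 kN, N_AB = 10.6 kN.
A_BC = 2552 mm².
δ_AB = 10600·677/(2150·114000) = 0.02928 mm
δ_BC = 10600·892/(2552·93900) = 0.03946 mm
δ = Σδ_i = 0.06874 mm.

0.0687 mm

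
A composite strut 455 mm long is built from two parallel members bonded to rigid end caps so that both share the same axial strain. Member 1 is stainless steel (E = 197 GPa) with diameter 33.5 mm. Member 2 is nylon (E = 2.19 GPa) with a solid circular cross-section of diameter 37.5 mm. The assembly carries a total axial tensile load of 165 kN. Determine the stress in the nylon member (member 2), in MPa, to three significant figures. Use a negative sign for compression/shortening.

2.05 MPa

A_1 = 881.4 mm².
A_2 = 1104 mm².
Equal strain + equilibrium ⇒ each member carries load in proportion to AE: A₁E₁ = 173600000 N, A₂E₂ = 2419000 N, ΣAE = 176100000 N.
σ₂ = P·E₂/ΣAE = 165000·2190/176100000 = 2.052 MPa.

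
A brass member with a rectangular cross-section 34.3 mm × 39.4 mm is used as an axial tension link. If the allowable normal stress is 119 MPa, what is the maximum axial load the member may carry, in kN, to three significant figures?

A = 1351 mm².
P_max = σ_allow · A = 119 · 1351 = 160800 N = 160.8 kN.

161 kN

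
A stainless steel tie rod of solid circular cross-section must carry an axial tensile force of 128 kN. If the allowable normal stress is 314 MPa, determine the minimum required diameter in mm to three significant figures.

22.8 mm

Required area A ≥ P/σ_allow = 128000/314 = 407.6 mm².
For a solid circular section, d ≥ √(4A/π) = 22.78 mm.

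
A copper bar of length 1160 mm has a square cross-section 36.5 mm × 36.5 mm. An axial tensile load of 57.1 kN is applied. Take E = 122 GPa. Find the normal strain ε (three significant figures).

3.51e-04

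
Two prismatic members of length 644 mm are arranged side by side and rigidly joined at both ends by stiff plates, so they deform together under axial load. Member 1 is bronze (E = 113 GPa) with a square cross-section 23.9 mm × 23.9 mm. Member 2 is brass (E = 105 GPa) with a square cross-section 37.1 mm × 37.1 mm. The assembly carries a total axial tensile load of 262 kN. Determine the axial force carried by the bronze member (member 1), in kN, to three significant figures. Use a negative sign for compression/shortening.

A_1 = 571.2 mm².
A_2 = 1376 mm².
Equal strain + equilibrium ⇒ each member carries load in proportion to AE: A₁E₁ = 64550000 N, A₂E₂ = 144500000 N, ΣAE = 209100000 N.
F₁ = P·A₁E₁/ΣAE = 262000·64550000/209100000 = 80890 N.

80.9 kN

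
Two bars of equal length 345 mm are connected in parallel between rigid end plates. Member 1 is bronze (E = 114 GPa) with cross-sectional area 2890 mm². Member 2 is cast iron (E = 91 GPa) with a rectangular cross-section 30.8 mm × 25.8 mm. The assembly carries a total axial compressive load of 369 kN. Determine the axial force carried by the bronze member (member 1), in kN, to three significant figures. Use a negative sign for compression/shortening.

-303 kN

A_2 = 794.6 mm².
Equal strain + equilibrium ⇒ each member carries load in proportion to AE: A₁E₁ = 329500000 N, A₂E₂ = 72310000 N, ΣAE = 401800000 N.
F₁ = P·A₁E₁/ΣAE = -369000·329500000/401800000 = -302600 N.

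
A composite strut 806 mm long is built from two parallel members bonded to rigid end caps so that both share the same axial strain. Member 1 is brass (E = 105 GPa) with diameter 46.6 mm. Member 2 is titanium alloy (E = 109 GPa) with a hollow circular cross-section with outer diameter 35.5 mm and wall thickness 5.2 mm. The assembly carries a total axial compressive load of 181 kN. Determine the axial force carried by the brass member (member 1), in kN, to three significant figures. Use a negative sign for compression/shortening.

A_1 = 1706 mm².
A_2 = 495 mm².
Equal strain + equilibrium ⇒ each member carries load in proportion to AE: A₁E₁ = 179100000 N, A₂E₂ = 53950000 N, ΣAE = 233000000 N.
F₁ = P·A₁E₁/ΣAE = -181000·179100000/233000000 = -139100 N.

-139 kN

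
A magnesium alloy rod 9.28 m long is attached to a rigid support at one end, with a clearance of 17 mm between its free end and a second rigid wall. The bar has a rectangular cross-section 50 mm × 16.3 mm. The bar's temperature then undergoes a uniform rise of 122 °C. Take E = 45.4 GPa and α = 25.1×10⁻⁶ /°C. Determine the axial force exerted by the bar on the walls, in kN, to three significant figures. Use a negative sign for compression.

Free thermal expansion αLΔT = 25.1e-6 · 9280 · 122 = 28.42 mm.
The walls engage after the gap closes; constrained expansion = 28.42 − 17 = 11.42 mm.
The walls impose strain ε = −(11.42)/9280 = -1.2303e-03; σ = Eε = 45400 · -1.2303e-03 = -55.86 MPa.
Wall reaction R = σ·A = -55.86·815 = -45520 N = -45.52 kN.

-45.5 kN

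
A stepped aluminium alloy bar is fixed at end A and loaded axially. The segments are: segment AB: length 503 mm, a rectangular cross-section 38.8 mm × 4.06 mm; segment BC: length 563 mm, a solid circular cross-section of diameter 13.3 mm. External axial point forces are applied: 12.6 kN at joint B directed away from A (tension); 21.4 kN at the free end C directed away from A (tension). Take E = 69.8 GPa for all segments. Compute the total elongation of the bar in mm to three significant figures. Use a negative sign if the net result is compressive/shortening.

2.80 mm

Internal axial forces (sectioning from the free end, tension +): N_BC = 21.4 kN, N_AB = 34 kN.
A_AB = 157.5 mm².
A_BC = 138.9 mm².
δ_AB = 34000·503/(157.5·69800) = 1.555 mm
δ_BC = 21400·563/(138.9·69800) = 1.242 mm
δ = Σδ_i = 2.798 mm.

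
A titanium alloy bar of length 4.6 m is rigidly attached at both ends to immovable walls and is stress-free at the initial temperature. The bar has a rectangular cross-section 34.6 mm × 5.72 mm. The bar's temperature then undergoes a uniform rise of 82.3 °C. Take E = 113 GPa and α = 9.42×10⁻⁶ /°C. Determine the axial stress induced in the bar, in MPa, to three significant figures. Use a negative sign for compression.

-87.6 MPa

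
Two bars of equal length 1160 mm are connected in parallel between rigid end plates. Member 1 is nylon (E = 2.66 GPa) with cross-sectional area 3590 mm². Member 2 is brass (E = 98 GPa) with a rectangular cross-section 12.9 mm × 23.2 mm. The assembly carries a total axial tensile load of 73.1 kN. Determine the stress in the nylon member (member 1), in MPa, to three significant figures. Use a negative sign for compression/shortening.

A_2 = 299.3 mm².
Equal strain + equilibrium ⇒ each member carries load in proportion to AE: A₁E₁ = 9549000 N, A₂E₂ = 29330000 N, ΣAE = 38880000 N.
σ₁ = P·E₁/ΣAE = 73100·2660/38880000 = 5.001 MPa.

5.00 MPa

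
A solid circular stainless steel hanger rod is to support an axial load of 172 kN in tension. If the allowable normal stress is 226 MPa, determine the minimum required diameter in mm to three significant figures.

Required area A ≥ P/σ_allow = 172000/226 = 761.1 mm².
For a solid circular section, d ≥ √(4A/π) = 31.13 mm.

31.1 mm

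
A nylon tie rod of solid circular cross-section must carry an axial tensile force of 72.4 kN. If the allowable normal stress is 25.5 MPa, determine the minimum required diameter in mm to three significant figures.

Required area A ≥ P/σ_allow = 72400/25.5 = 2839 mm².
For a solid circular section, d ≥ √(4A/π) = 60.12 mm.

60.1 mm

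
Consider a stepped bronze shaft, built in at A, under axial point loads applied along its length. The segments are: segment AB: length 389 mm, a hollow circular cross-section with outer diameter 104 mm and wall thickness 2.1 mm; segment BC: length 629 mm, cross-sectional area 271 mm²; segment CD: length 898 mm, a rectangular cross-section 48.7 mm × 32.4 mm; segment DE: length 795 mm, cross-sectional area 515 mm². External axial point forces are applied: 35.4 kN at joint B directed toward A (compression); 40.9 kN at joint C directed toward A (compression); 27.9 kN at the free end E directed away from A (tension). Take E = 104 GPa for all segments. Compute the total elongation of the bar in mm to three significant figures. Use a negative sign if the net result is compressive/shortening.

Internal axial forces (sectioning from the free end, tension +): N_DE = 27.9 kN, N_CD = 27.9 kN, N_BC = -13 kN, N_AB = -48.4 kN.
A_AB = 672.3 mm².
A_CD = 1578 mm².
δ_AB = -48400·389/(672.3·104000) = -0.2693 mm
δ_BC = -13000·629/(271·104000) = -0.2901 mm
δ_CD = 27900·898/(1578·104000) = 0.1527 mm
δ_DE = 27900·795/(515·104000) = 0.4141 mm
δ = Σδ_i = 0.007383 mm.

0.00738 mm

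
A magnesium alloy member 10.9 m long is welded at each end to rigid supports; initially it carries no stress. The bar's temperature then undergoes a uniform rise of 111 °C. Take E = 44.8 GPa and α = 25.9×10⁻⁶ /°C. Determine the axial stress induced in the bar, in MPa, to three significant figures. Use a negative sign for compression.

-129 MPa

Free thermal expansion αLΔT = 25.9e-6 · 10900 · 111 = 31.34 mm.
The walls impose strain ε = −(31.34)/10900 = -2.8749e-03; σ = Eε = 44800 · -2.8749e-03 = -128.8 MPa.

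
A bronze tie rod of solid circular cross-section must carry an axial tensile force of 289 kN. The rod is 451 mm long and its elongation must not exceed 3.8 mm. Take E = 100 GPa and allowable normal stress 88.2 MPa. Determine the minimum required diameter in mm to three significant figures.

64.6 mm

Required area A ≥ P/σ_allow = 289000/88.2 = 3277 mm².
For a solid circular section, d ≥ √(4A/π) = 64.59 mm.
Elongation limit: A ≥ PL/(Eδ_allow) = 289000·451/(100000·3.8) = 343 mm² ⇒ d ≥ 20.9 mm.
The stress limit governs.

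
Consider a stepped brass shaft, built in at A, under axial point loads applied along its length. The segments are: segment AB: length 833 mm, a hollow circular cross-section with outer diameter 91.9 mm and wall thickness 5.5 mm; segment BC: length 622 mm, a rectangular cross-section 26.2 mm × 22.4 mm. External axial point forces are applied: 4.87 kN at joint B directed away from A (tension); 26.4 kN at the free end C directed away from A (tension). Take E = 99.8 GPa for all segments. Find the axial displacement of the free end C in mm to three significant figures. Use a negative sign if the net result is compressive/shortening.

Internal axial forces (sectioning from the free end, tension +): N_BC = 26.4 kN, N_AB = 31.27 kN.
A_AB = 1493 mm².
A_BC = 586.9 mm².
δ_AB = 31270·833/(1493·99800) = 0.1748 mm
δ_BC = 26400·622/(586.9·99800) = 0.2804 mm
δ = Σδ_i = 0.4552 mm.

0.455 mm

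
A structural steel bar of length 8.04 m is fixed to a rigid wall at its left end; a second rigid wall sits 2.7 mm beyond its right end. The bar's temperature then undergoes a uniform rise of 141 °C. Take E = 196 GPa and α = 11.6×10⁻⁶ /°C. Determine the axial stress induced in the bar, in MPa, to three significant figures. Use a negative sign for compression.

Free thermal expansion αLΔT = 11.6e-6 · 8040 · 141 = 13.15 mm.
The walls engage after the gap closes; constrained expansion = 13.15 − 2.7 = 10.45 mm.
The walls impose strain ε = −(10.45)/8040 = -1.2998e-03; σ = Eε = 196000 · -1.2998e-03 = -254.8 MPa.

-255 MPa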